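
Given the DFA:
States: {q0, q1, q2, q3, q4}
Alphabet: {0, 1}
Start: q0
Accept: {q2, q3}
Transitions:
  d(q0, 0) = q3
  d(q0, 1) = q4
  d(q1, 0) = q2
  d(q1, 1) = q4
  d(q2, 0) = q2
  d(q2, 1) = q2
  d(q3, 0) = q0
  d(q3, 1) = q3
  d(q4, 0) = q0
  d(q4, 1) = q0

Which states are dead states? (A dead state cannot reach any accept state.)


Forward reachability from each state:
  q0 -> reaches accept state q3 (live)
  q1 -> reaches accept state q2 (live)
  q2 -> reaches accept state q2 (live)
  q3 -> reaches accept state q3 (live)
  q4 -> reaches accept state q3 (live)

None (all states can reach an accept state)


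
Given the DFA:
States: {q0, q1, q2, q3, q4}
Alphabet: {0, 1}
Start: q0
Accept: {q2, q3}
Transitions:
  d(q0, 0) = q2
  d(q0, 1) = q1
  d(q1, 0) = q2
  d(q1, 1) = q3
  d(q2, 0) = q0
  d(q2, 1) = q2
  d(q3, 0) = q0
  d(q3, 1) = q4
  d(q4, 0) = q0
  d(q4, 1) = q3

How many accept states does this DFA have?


Accept states listed: {q2, q3}
Counting: q2(1) q3(2)

2


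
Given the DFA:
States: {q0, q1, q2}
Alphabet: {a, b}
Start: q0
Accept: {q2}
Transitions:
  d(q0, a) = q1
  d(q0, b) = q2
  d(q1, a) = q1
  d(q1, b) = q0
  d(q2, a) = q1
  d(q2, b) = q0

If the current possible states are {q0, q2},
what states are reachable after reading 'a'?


Apply transition on 'a' from each current state:
  d(q0, a) = q1
  d(q2, a) = q1

{q1}


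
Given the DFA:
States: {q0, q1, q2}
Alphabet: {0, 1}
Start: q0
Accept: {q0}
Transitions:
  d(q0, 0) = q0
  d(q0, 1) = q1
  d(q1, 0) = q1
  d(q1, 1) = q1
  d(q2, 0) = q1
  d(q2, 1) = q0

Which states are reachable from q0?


BFS from q0:
  layer 0: {q0}
  layer 1: {q1}

{q0, q1}


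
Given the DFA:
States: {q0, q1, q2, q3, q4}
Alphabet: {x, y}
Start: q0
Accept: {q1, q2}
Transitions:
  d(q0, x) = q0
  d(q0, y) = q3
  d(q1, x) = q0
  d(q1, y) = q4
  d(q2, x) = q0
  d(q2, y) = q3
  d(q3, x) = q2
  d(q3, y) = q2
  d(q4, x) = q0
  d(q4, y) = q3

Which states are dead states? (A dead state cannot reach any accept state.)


Forward reachability from each state:
  q0 -> reaches accept state q2 (live)
  q1 -> reaches accept state q1 (live)
  q2 -> reaches accept state q2 (live)
  q3 -> reaches accept state q2 (live)
  q4 -> reaches accept state q2 (live)

None (all states can reach an accept state)


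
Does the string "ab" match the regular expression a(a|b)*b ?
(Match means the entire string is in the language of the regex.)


|string| = 2; first = 'a'; last = 'b'

Yes, "ab" matches a(a|b)*b


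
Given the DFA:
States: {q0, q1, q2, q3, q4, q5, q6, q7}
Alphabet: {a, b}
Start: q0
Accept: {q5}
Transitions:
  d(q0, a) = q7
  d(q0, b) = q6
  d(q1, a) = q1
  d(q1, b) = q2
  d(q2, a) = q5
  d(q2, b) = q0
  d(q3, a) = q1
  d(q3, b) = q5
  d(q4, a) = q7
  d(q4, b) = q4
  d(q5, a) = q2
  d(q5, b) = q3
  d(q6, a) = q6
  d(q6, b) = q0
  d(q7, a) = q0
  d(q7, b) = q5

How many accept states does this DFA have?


Accept states listed: {q5}
Counting: q5(1)

1


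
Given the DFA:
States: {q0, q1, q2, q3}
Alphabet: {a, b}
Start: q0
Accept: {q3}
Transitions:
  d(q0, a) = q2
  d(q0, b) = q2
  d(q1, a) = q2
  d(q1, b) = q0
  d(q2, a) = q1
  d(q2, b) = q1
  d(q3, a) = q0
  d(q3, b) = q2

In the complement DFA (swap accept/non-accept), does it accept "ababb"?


Trace: q0 -> q2 -> q1 -> q2 -> q1 -> q0
Final: q0
Original accept: {q3}
Complement: q0 is not in original accept

Yes, complement accepts (original rejects)


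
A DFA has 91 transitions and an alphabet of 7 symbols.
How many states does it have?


Each state has exactly one transition per symbol.
states = transitions / |alphabet| = 91 / 7 = 13

13


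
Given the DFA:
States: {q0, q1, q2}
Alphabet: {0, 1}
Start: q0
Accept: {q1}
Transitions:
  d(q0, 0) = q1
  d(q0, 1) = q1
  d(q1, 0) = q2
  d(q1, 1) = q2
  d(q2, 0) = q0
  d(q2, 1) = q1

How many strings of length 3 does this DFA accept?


Enumerating all length-3 strings:
  "000" -> q0 [reject]
  "001" -> q1 [accept]
  "010" -> q0 [reject]
  "011" -> q1 [accept]
  "100" -> q0 [reject]
  "101" -> q1 [accept]
  "110" -> q0 [reject]
  "111" -> q1 [accept]

4 out of 8


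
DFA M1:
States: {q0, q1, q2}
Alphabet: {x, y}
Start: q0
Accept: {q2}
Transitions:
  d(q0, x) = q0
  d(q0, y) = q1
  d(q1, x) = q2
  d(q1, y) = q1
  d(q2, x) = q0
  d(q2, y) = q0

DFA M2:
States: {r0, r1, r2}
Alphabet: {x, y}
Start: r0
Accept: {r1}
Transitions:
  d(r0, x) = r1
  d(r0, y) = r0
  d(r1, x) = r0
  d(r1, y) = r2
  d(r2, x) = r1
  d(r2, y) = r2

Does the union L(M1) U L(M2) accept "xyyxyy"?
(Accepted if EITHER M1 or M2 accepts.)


M1: final=q1 accepted=False
M2: final=r2 accepted=False

No, union rejects (neither accepts)


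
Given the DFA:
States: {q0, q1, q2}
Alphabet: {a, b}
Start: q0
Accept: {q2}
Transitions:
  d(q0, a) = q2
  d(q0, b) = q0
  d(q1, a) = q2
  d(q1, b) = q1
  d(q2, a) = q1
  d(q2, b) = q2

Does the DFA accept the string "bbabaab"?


Trace: q0 -> q0 -> q0 -> q2 -> q2 -> q1 -> q2 -> q2
Final state: q2
Accept states: {q2}

Yes, accepted (final state q2 is an accept state)


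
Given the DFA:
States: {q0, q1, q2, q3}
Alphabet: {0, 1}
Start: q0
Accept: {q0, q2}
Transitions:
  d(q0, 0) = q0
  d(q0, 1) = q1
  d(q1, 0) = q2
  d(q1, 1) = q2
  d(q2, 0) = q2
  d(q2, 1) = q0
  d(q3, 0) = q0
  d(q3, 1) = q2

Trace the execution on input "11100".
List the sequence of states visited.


Input: 11100
d(q0, 1) = q1
d(q1, 1) = q2
d(q2, 1) = q0
d(q0, 0) = q0
d(q0, 0) = q0


q0 -> q1 -> q2 -> q0 -> q0 -> q0


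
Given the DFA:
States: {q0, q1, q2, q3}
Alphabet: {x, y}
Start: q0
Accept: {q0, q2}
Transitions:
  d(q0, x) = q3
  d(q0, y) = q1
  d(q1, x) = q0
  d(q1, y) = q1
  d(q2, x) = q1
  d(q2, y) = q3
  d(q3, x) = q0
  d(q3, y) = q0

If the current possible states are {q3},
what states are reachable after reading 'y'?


Apply transition on 'y' from each current state:
  d(q3, y) = q0

{q0}


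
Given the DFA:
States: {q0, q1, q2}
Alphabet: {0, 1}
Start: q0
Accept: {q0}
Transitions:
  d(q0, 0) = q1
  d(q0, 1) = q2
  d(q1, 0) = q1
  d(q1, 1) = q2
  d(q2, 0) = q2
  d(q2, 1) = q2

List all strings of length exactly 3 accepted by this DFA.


All strings of length 3: 8 total
Accepted: 0

None


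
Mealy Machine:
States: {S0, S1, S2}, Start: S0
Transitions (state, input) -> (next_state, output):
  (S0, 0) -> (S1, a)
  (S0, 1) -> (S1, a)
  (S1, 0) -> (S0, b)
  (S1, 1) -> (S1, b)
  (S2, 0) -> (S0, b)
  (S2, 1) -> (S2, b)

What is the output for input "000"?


Step-by-step:
  (S0, 0) -> (S1, a)
  (S1, 0) -> (S0, b)
  (S0, 0) -> (S1, a)

"aba"


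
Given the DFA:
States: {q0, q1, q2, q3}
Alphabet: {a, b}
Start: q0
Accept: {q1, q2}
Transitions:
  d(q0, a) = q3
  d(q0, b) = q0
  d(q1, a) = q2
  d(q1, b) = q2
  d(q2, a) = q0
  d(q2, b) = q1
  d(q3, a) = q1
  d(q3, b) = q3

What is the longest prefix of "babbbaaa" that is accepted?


Run the DFA, marking each prefix where the state is accepting:
  "" -> q0 [reject]
  "b" -> q0 [reject]
  "ba" -> q3 [reject]
  "bab" -> q3 [reject]
  "babb" -> q3 [reject]
  "babbb" -> q3 [reject]
  "babbba" -> q1 [accept]
  "babbbaa" -> q2 [accept]
  "babbbaaa" -> q0 [reject]

"babbbaa"


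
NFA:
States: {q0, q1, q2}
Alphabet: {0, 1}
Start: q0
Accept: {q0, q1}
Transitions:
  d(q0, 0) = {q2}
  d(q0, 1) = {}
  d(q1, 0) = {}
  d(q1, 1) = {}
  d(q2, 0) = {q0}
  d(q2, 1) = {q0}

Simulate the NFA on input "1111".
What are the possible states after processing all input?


Start: {q0}
  --1--> {}
  --1--> {}
  --1--> {}
  --1--> {}

{} (empty set, no valid transitions)


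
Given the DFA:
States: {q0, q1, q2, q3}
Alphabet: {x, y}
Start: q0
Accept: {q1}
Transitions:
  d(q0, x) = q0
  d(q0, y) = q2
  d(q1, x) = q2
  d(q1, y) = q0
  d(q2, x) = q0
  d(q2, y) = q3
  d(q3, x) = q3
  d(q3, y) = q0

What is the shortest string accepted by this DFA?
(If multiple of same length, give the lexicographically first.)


BFS by string length (lex-first path to each state shown):
  len 0: q0<-""
  len 1: q0<-"x", q2<-"y"
  len 2: q0<-"xx", q2<-"xy", q3<-"yy"
  len 3: q0<-"xxx", q2<-"xxy", q3<-"xyy"
  len 4: q0<-"xxxx", q2<-"xxxy", q3<-"xxyy"
  len 5: q0<-"xxxxx", q2<-"xxxxy", q3<-"xxxyy"
  len 6: q0<-"xxxxxx", q2<-"xxxxxy", q3<-"xxxxyy"
  len 7: q0<-"xxxxxxx", q2<-"xxxxxxy", q3<-"xxxxxyy"
  len 8: q0<-"xxxxxxxx", q2<-"xxxxxxxy", q3<-"xxxxxxyy"

No string accepted (empty language)


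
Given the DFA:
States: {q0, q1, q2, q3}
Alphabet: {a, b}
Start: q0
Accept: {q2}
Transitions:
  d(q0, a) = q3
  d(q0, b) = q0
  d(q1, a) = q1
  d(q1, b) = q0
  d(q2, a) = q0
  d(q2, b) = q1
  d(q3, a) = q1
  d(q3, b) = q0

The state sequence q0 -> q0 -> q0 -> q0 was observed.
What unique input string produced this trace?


Trace back each transition to find the symbol:
  q0 --[b]--> q0
  q0 --[b]--> q0
  q0 --[b]--> q0

"bbb"


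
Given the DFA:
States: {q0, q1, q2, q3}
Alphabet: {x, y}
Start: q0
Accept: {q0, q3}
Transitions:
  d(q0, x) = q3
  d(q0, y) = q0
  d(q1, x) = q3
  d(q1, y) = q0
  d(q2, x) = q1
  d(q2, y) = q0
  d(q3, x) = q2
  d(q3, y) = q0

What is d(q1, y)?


Looking up transition d(q1, y)

q0


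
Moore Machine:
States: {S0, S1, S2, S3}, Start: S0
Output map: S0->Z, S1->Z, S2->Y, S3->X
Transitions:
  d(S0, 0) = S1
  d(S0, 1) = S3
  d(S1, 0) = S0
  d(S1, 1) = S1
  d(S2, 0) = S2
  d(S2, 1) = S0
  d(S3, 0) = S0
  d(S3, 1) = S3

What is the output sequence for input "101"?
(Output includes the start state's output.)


Start: S0 (output Z)
  --1--> S3 (output X)
  --0--> S0 (output Z)
  --1--> S3 (output X)

"ZXZX"


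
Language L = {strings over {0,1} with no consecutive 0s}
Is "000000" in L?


'00' occurs at index 0

No, "000000" is not in L


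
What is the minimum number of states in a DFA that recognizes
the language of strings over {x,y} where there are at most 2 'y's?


States: count = 0, 1, ..., 2 (all accepting; 3 states), plus a dead state for count > 2.
Total: 3 + 1 = 4.

4


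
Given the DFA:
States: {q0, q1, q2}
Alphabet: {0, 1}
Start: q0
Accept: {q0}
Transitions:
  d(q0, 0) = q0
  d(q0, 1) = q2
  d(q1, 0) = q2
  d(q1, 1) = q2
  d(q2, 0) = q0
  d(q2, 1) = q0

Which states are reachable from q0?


BFS from q0:
  layer 0: {q0}
  layer 1: {q2}

{q0, q2}


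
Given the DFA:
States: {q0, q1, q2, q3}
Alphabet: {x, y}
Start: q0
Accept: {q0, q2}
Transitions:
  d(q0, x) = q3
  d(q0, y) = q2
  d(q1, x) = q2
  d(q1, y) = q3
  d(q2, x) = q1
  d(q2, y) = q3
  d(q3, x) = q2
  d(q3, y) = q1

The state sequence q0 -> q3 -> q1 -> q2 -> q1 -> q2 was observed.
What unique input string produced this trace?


Trace back each transition to find the symbol:
  q0 --[x]--> q3
  q3 --[y]--> q1
  q1 --[x]--> q2
  q2 --[x]--> q1
  q1 --[x]--> q2

"xyxxx"


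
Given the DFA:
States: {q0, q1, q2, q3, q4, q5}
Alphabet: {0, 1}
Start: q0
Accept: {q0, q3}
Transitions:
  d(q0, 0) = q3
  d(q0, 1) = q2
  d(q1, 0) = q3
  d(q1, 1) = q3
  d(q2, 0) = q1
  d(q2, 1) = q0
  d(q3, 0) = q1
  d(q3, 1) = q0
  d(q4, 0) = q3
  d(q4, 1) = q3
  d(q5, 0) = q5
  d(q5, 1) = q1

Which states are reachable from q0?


BFS from q0:
  layer 0: {q0}
  layer 1: {q2, q3}
  layer 2: {q1}

{q0, q1, q2, q3}


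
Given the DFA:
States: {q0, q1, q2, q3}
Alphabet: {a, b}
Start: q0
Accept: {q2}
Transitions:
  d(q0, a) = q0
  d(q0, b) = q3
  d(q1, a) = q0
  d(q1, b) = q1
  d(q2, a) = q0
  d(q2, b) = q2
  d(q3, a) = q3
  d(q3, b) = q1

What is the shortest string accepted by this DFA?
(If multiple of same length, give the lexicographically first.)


BFS by string length (lex-first path to each state shown):
  len 0: q0<-""
  len 1: q0<-"a", q3<-"b"
  len 2: q0<-"aa", q1<-"bb", q3<-"ab"
  len 3: q0<-"aaa", q1<-"abb", q3<-"aab"
  len 4: q0<-"aaaa", q1<-"aabb", q3<-"aaab"
  len 5: q0<-"aaaaa", q1<-"aaabb", q3<-"aaaab"
  len 6: q0<-"aaaaaa", q1<-"aaaabb", q3<-"aaaaab"
  len 7: q0<-"aaaaaaa", q1<-"aaaaabb", q3<-"aaaaaab"
  len 8: q0<-"aaaaaaaa", q1<-"aaaaaabb", q3<-"aaaaaaab"

No string accepted (empty language)


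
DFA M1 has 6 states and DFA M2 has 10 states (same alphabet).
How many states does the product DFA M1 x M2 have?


Product construction pairs every M1 state with every M2 state.
6 * 10 = 60

60


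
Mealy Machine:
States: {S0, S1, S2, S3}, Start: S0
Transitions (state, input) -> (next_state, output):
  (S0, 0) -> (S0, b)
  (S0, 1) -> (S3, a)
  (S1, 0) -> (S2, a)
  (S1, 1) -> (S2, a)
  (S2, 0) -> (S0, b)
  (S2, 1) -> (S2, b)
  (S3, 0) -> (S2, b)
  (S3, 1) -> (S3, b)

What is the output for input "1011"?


Step-by-step:
  (S0, 1) -> (S3, a)
  (S3, 0) -> (S2, b)
  (S2, 1) -> (S2, b)
  (S2, 1) -> (S2, b)

"abbb"


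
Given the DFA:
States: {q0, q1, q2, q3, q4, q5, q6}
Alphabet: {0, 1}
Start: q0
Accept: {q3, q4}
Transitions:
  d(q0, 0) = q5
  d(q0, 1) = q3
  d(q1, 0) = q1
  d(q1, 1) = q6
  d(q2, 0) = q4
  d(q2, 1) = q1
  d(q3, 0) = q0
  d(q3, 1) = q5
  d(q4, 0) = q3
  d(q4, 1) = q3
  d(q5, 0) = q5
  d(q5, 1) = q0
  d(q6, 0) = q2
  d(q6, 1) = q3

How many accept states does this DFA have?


Accept states listed: {q3, q4}
Counting: q3(1) q4(2)

2


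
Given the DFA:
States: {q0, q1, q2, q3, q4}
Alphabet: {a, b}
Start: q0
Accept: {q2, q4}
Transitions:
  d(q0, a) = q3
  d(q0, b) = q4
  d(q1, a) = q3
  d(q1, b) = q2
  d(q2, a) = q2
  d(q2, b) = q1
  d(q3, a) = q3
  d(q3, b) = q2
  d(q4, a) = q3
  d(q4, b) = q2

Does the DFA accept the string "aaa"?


Trace: q0 -> q3 -> q3 -> q3
Final state: q3
Accept states: {q2, q4}

No, rejected (final state q3 is not an accept state)


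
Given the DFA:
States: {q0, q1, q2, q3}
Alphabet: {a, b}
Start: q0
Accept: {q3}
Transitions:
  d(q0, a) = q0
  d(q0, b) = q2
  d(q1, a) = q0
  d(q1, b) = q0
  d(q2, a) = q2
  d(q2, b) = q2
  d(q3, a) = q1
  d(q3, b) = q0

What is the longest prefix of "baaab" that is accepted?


Run the DFA, marking each prefix where the state is accepting:
  "" -> q0 [reject]
  "b" -> q2 [reject]
  "ba" -> q2 [reject]
  "baa" -> q2 [reject]
  "baaa" -> q2 [reject]
  "baaab" -> q2 [reject]

No prefix is accepted


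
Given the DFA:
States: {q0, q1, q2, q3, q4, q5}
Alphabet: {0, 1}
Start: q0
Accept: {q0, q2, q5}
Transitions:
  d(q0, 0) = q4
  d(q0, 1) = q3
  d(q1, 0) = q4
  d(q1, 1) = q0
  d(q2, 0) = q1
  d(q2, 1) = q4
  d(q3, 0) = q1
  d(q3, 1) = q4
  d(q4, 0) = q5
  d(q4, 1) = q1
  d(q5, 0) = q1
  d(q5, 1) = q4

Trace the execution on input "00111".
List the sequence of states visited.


Input: 00111
d(q0, 0) = q4
d(q4, 0) = q5
d(q5, 1) = q4
d(q4, 1) = q1
d(q1, 1) = q0


q0 -> q4 -> q5 -> q4 -> q1 -> q0


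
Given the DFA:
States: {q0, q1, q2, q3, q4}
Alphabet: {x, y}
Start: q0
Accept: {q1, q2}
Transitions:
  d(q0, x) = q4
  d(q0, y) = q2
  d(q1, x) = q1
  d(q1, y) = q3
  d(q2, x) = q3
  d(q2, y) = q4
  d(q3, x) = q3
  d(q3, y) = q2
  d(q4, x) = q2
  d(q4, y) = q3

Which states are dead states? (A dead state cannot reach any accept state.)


Forward reachability from each state:
  q0 -> reaches accept state q2 (live)
  q1 -> reaches accept state q1 (live)
  q2 -> reaches accept state q2 (live)
  q3 -> reaches accept state q2 (live)
  q4 -> reaches accept state q2 (live)

None (all states can reach an accept state)


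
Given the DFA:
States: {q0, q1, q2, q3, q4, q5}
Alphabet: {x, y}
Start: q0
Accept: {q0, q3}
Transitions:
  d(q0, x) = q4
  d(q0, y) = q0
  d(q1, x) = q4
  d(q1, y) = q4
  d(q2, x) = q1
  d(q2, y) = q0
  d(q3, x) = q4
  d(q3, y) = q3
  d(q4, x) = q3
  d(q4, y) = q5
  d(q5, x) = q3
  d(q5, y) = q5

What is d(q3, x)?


Looking up transition d(q3, x)

q4


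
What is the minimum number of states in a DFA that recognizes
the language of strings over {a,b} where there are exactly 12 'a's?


States: count = 0, 1, ..., 12 (that's 13 states), plus a dead state for count > 12.
Total: 13 + 1 = 14. Accept = count-12 state.

14


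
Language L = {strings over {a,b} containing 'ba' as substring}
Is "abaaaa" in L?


'ba' occurs at index 1

Yes, "abaaaa" is in L


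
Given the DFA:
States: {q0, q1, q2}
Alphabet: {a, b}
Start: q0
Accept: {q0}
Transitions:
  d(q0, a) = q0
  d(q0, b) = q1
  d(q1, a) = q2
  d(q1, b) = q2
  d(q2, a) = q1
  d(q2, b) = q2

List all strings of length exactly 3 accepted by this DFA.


All strings of length 3: 8 total
Accepted: 1

"aaa"


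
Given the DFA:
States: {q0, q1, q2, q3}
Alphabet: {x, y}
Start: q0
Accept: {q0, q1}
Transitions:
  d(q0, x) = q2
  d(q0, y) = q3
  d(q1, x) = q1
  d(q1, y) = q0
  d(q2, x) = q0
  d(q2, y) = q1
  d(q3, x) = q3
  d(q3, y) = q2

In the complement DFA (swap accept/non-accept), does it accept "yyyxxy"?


Trace: q0 -> q3 -> q2 -> q1 -> q1 -> q1 -> q0
Final: q0
Original accept: {q0, q1}
Complement: q0 is in original accept

No, complement rejects (original accepts)


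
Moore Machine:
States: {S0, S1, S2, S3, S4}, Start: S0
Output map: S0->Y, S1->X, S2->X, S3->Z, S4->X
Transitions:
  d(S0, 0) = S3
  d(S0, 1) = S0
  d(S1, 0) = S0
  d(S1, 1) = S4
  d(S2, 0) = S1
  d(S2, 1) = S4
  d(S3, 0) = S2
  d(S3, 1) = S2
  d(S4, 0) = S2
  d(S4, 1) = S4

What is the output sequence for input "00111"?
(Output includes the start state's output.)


Start: S0 (output Y)
  --0--> S3 (output Z)
  --0--> S2 (output X)
  --1--> S4 (output X)
  --1--> S4 (output X)
  --1--> S4 (output X)

"YZXXXX"


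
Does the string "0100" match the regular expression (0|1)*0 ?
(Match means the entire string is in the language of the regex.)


|string| = 4; first = '0'; last = '0'

Yes, "0100" matches (0|1)*0


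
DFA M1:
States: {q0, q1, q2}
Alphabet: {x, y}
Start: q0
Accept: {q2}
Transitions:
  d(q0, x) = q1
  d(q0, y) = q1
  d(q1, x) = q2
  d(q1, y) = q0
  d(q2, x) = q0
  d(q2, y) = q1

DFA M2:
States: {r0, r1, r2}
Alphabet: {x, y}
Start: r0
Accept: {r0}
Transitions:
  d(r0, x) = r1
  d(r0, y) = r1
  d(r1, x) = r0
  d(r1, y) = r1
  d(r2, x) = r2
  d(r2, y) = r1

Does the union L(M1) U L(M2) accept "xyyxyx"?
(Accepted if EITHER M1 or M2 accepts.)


M1: final=q2 accepted=True
M2: final=r0 accepted=True

Yes, union accepts


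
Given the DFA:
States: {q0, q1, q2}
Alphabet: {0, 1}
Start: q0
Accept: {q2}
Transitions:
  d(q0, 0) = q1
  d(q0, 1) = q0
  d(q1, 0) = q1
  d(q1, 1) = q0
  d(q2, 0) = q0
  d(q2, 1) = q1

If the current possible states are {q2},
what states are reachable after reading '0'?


Apply transition on '0' from each current state:
  d(q2, 0) = q0

{q0}


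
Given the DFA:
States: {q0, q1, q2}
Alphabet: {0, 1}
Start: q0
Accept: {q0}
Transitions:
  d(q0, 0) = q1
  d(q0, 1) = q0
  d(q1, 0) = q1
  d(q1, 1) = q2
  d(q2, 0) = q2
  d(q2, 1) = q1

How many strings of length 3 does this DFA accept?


Enumerating all length-3 strings:
  "000" -> q1 [reject]
  "001" -> q2 [reject]
  "010" -> q2 [reject]
  "011" -> q1 [reject]
  "100" -> q1 [reject]
  "101" -> q2 [reject]
  "110" -> q1 [reject]
  "111" -> q0 [accept]

1 out of 8


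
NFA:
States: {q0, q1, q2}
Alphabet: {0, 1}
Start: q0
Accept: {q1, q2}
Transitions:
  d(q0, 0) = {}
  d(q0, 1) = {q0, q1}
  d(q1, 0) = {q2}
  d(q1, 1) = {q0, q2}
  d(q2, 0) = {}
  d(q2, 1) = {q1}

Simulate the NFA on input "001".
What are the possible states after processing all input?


Start: {q0}
  --0--> {}
  --0--> {}
  --1--> {}

{} (empty set, no valid transitions)


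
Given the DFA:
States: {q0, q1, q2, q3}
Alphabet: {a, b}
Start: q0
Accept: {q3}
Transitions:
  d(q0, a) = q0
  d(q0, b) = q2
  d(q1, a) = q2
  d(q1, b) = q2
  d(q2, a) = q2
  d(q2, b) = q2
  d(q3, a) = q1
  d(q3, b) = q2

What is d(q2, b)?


Looking up transition d(q2, b)

q2


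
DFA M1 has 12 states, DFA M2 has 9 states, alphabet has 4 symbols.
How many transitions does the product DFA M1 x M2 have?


Product DFA has 12 * 9 = 108 states.
Each has 4 transitions: 108 * 4 = 432

432


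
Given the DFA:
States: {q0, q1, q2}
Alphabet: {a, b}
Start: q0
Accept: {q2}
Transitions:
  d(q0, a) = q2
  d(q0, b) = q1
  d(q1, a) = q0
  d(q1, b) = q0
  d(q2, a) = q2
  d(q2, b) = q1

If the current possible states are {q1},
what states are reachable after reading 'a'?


Apply transition on 'a' from each current state:
  d(q1, a) = q0

{q0}


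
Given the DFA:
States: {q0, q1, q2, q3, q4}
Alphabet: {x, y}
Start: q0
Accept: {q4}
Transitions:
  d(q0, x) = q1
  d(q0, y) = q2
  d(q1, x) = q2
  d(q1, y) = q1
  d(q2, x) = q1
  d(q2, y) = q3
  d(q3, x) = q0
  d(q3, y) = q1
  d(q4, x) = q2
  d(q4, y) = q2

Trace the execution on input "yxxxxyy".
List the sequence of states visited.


Input: yxxxxyy
d(q0, y) = q2
d(q2, x) = q1
d(q1, x) = q2
d(q2, x) = q1
d(q1, x) = q2
d(q2, y) = q3
d(q3, y) = q1


q0 -> q2 -> q1 -> q2 -> q1 -> q2 -> q3 -> q1


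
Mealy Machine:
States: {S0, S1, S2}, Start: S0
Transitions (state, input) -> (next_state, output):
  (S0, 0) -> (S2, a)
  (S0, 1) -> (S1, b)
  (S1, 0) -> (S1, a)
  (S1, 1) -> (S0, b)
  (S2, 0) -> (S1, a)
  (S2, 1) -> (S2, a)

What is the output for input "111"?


Step-by-step:
  (S0, 1) -> (S1, b)
  (S1, 1) -> (S0, b)
  (S0, 1) -> (S1, b)

"bbb"


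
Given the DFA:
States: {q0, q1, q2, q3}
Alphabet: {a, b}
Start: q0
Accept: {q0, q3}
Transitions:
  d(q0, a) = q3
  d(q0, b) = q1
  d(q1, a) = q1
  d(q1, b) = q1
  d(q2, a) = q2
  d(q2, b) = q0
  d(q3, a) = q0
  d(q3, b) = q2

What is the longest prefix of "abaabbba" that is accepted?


Run the DFA, marking each prefix where the state is accepting:
  "" -> q0 [accept]
  "a" -> q3 [accept]
  "ab" -> q2 [reject]
  "aba" -> q2 [reject]
  "abaa" -> q2 [reject]
  "abaab" -> q0 [accept]
  "abaabb" -> q1 [reject]
  "abaabbb" -> q1 [reject]
  "abaabbba" -> q1 [reject]

"abaab"


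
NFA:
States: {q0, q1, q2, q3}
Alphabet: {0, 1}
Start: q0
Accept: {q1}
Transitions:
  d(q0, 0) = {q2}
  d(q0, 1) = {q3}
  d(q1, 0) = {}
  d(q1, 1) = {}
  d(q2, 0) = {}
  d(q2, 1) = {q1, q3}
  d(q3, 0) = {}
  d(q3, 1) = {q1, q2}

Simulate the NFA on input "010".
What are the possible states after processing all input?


Start: {q0}
  --0--> {q2}
  --1--> {q1, q3}
  --0--> {}

{} (empty set, no valid transitions)


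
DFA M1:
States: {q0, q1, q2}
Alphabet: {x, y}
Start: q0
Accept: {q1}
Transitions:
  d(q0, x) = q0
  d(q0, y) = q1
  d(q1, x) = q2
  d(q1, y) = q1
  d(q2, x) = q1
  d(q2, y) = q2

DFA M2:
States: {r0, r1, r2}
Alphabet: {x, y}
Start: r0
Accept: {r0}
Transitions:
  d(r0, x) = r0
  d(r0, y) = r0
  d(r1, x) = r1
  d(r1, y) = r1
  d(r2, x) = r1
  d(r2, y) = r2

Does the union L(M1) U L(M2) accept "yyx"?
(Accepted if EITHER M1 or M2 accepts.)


M1: final=q2 accepted=False
M2: final=r0 accepted=True

Yes, union accepts


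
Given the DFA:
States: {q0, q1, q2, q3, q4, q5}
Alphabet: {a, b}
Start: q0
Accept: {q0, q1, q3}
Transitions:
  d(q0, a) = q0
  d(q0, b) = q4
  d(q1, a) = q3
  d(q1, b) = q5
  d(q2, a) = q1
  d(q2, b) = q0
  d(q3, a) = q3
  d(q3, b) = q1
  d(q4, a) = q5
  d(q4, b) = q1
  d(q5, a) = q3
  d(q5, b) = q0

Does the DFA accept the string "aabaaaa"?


Trace: q0 -> q0 -> q0 -> q4 -> q5 -> q3 -> q3 -> q3
Final state: q3
Accept states: {q0, q1, q3}

Yes, accepted (final state q3 is an accept state)


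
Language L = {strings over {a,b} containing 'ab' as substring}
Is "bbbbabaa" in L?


'ab' occurs at index 4

Yes, "bbbbabaa" is in L


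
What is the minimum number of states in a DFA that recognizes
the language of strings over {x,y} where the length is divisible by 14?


States track (length) mod 14.
Need 14 states: one per remainder 0..13; accept = remainder 0.

14


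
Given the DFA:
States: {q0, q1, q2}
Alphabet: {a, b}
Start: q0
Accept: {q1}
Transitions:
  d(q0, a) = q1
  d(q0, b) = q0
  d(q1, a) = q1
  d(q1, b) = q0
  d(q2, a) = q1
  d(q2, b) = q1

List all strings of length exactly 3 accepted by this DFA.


All strings of length 3: 8 total
Accepted: 4

"aaa", "aba", "baa", "bba"


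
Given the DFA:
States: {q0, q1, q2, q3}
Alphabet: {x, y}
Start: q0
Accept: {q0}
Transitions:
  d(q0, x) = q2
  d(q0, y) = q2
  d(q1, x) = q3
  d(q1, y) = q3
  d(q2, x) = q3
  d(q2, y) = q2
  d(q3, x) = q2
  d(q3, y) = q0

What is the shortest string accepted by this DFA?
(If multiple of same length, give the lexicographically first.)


BFS by string length (lex-first path to each state shown):
  len 0: q0<-""
Found accept state at length 0.

"" (empty string)


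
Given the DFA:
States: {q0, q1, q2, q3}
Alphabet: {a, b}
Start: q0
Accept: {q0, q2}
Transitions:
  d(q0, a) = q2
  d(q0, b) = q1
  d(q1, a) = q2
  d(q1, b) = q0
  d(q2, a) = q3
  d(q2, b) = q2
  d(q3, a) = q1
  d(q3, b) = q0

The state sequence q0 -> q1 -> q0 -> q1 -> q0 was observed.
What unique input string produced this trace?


Trace back each transition to find the symbol:
  q0 --[b]--> q1
  q1 --[b]--> q0
  q0 --[b]--> q1
  q1 --[b]--> q0

"bbbb"


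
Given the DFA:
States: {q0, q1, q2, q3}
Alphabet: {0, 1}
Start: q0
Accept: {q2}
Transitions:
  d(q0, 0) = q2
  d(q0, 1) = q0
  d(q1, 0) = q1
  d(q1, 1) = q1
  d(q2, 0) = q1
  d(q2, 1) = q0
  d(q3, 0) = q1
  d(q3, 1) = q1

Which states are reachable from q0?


BFS from q0:
  layer 0: {q0}
  layer 1: {q2}
  layer 2: {q1}

{q0, q1, q2}


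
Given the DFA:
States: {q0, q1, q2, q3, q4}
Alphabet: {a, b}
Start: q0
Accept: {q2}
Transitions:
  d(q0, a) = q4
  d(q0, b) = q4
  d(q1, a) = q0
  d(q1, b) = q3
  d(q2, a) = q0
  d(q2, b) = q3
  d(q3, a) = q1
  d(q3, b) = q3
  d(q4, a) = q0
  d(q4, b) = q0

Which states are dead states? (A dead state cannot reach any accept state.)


Forward reachability from each state:
  q0 -> reaches {q0, q4}, no accept state (dead)
  q1 -> reaches {q0, q1, q3, q4}, no accept state (dead)
  q2 -> reaches accept state q2 (live)
  q3 -> reaches {q0, q1, q3, q4}, no accept state (dead)
  q4 -> reaches {q0, q4}, no accept state (dead)

{q0, q1, q3, q4}


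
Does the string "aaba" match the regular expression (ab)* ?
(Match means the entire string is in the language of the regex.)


|string| = 4; first = 'a'; last = 'a'

No, "aaba" does not match (ab)*


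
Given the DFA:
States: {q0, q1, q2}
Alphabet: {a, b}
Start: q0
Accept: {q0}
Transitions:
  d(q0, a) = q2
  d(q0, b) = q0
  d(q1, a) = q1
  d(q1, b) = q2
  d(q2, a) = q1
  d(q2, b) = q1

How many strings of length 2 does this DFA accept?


Enumerating all length-2 strings:
  "aa" -> q1 [reject]
  "ab" -> q1 [reject]
  "ba" -> q2 [reject]
  "bb" -> q0 [accept]

1 out of 4


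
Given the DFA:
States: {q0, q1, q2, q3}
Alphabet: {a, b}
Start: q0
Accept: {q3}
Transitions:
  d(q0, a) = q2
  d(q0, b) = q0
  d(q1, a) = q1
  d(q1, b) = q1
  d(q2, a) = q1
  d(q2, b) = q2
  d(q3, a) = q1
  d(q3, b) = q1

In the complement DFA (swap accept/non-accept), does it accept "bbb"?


Trace: q0 -> q0 -> q0 -> q0
Final: q0
Original accept: {q3}
Complement: q0 is not in original accept

Yes, complement accepts (original rejects)


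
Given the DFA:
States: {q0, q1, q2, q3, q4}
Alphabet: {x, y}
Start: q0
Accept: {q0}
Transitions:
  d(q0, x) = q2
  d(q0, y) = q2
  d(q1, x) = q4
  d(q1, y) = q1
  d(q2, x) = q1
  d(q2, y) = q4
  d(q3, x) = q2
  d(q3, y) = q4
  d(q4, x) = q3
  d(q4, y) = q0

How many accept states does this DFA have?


Accept states listed: {q0}
Counting: q0(1)

1


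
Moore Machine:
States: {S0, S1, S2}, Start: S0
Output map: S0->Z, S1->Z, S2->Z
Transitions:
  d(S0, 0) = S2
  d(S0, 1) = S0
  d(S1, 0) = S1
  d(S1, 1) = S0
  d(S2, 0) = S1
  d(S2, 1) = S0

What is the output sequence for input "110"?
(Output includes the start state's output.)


Start: S0 (output Z)
  --1--> S0 (output Z)
  --1--> S0 (output Z)
  --0--> S2 (output Z)

"ZZZZ"


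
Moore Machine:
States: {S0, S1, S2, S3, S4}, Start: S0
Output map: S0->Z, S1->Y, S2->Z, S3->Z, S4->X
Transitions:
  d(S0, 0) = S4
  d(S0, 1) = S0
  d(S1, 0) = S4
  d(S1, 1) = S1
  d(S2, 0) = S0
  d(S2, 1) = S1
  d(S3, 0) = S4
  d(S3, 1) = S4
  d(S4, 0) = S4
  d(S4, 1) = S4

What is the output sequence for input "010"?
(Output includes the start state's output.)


Start: S0 (output Z)
  --0--> S4 (output X)
  --1--> S4 (output X)
  --0--> S4 (output X)

"ZXXX"


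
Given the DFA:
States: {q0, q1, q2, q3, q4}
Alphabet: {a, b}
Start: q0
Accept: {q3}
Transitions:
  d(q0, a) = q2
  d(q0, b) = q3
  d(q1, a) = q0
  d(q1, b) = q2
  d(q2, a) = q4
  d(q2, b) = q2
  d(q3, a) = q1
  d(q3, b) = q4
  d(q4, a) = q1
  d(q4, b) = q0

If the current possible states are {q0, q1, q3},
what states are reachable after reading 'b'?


Apply transition on 'b' from each current state:
  d(q0, b) = q3
  d(q1, b) = q2
  d(q3, b) = q4

{q2, q3, q4}


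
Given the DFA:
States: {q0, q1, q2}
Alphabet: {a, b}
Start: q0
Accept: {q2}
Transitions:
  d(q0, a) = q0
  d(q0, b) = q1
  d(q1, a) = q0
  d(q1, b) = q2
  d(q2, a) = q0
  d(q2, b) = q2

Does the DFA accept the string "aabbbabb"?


Trace: q0 -> q0 -> q0 -> q1 -> q2 -> q2 -> q0 -> q1 -> q2
Final state: q2
Accept states: {q2}

Yes, accepted (final state q2 is an accept state)


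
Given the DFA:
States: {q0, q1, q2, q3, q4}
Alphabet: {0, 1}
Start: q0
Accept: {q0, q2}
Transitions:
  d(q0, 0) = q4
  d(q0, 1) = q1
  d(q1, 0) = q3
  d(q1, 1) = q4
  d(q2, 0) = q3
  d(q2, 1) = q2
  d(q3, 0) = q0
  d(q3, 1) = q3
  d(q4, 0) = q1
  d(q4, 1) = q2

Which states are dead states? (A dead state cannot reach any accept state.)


Forward reachability from each state:
  q0 -> reaches accept state q0 (live)
  q1 -> reaches accept state q0 (live)
  q2 -> reaches accept state q0 (live)
  q3 -> reaches accept state q0 (live)
  q4 -> reaches accept state q0 (live)

None (all states can reach an accept state)


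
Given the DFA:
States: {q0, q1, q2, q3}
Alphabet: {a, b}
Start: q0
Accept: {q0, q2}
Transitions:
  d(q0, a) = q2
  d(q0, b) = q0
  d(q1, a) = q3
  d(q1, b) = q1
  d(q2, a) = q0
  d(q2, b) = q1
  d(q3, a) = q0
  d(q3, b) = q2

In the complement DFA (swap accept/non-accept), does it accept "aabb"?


Trace: q0 -> q2 -> q0 -> q0 -> q0
Final: q0
Original accept: {q0, q2}
Complement: q0 is in original accept

No, complement rejects (original accepts)


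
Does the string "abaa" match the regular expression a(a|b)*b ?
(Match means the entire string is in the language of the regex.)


|string| = 4; first = 'a'; last = 'a'

No, "abaa" does not match a(a|b)*b


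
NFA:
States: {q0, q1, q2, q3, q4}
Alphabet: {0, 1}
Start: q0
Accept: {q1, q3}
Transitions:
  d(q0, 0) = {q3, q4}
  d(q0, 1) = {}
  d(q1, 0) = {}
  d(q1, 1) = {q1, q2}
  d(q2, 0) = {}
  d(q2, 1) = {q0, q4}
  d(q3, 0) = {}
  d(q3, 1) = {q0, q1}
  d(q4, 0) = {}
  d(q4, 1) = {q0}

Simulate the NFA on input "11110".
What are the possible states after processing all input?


Start: {q0}
  --1--> {}
  --1--> {}
  --1--> {}
  --1--> {}
  --0--> {}

{} (empty set, no valid transitions)


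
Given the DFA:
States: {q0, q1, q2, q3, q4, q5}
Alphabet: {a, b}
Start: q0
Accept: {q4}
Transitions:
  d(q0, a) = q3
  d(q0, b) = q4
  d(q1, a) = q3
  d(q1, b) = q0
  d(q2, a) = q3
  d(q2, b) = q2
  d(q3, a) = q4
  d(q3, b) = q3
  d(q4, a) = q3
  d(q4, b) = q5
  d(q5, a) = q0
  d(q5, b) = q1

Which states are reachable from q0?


BFS from q0:
  layer 0: {q0}
  layer 1: {q3, q4}
  layer 2: {q5}
  layer 3: {q1}

{q0, q1, q3, q4, q5}


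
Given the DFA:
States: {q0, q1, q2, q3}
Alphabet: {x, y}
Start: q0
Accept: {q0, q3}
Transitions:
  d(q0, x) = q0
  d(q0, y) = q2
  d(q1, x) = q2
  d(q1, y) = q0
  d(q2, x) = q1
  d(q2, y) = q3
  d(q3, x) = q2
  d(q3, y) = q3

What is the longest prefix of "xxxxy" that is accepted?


Run the DFA, marking each prefix where the state is accepting:
  "" -> q0 [accept]
  "x" -> q0 [accept]
  "xx" -> q0 [accept]
  "xxx" -> q0 [accept]
  "xxxx" -> q0 [accept]
  "xxxxy" -> q2 [reject]

"xxxx"


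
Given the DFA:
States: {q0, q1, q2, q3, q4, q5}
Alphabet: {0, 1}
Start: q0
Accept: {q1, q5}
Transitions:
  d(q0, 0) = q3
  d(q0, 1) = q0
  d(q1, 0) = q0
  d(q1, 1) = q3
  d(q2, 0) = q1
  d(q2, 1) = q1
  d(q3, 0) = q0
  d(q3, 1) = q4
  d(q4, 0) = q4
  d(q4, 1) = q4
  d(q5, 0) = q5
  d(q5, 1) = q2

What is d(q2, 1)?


Looking up transition d(q2, 1)

q1


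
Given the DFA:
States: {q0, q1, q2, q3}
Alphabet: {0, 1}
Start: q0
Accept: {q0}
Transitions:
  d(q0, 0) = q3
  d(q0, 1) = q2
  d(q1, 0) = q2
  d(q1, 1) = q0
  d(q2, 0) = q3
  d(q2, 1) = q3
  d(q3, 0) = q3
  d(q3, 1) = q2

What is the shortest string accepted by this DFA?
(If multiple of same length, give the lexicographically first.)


BFS by string length (lex-first path to each state shown):
  len 0: q0<-""
Found accept state at length 0.

"" (empty string)


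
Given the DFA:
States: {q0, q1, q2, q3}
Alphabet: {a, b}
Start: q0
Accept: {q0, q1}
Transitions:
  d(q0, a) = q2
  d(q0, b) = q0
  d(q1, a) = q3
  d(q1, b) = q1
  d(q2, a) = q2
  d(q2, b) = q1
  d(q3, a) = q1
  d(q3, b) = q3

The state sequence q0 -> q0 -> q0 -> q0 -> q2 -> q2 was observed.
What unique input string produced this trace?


Trace back each transition to find the symbol:
  q0 --[b]--> q0
  q0 --[b]--> q0
  q0 --[b]--> q0
  q0 --[a]--> q2
  q2 --[a]--> q2

"bbbaa"


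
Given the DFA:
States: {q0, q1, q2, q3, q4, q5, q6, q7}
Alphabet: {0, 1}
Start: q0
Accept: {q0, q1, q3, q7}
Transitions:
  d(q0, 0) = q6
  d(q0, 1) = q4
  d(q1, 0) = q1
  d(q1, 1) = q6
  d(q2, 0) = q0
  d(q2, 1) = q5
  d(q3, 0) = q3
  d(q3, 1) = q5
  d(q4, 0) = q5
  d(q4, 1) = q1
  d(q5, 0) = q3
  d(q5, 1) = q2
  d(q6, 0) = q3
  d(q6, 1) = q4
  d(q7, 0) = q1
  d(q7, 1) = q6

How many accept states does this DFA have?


Accept states listed: {q0, q1, q3, q7}
Counting: q0(1) q1(2) q3(3) q7(4)

4


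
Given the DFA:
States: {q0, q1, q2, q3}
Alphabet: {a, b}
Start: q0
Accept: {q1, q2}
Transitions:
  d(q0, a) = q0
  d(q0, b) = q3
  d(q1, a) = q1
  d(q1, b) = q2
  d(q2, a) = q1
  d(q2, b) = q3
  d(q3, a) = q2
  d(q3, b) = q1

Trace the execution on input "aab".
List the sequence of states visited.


Input: aab
d(q0, a) = q0
d(q0, a) = q0
d(q0, b) = q3


q0 -> q0 -> q0 -> q3


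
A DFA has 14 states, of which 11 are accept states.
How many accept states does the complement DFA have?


Complement swaps accept and non-accept states.
14 - 11 = 3

3


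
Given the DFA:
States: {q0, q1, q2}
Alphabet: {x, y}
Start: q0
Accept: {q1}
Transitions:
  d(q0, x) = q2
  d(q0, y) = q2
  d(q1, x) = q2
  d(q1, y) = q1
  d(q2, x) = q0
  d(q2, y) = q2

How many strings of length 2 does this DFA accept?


Enumerating all length-2 strings:
  "xx" -> q0 [reject]
  "xy" -> q2 [reject]
  "yx" -> q0 [reject]
  "yy" -> q2 [reject]

0 out of 4


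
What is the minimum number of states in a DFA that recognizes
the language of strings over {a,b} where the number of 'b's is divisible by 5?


States track (count of 'b') mod 5.
Need 5 states: one per remainder 0..4; accept = remainder 0.

5


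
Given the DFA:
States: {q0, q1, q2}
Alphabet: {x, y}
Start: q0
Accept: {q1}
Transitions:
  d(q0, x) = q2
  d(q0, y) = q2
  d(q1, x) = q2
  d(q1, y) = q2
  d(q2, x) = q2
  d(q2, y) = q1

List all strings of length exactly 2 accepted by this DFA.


All strings of length 2: 4 total
Accepted: 2

"xy", "yy"


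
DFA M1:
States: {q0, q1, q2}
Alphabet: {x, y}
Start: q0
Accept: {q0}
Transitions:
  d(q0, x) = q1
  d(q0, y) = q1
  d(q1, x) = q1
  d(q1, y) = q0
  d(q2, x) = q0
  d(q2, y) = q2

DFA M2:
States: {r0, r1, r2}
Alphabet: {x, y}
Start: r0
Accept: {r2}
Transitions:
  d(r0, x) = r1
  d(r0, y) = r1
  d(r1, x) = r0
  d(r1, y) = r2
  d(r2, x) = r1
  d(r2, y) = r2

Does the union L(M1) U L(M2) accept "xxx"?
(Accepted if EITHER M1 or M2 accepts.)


M1: final=q1 accepted=False
M2: final=r1 accepted=False

No, union rejects (neither accepts)


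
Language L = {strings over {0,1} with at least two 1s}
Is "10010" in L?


count('1') = 2

Yes, "10010" is in L


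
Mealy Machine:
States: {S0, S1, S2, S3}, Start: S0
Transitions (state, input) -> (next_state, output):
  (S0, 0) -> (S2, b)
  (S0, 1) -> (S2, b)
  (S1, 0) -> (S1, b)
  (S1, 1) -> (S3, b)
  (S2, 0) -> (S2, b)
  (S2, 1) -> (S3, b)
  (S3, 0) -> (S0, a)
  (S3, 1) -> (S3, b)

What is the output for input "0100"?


Step-by-step:
  (S0, 0) -> (S2, b)
  (S2, 1) -> (S3, b)
  (S3, 0) -> (S0, a)
  (S0, 0) -> (S2, b)

"bbab"


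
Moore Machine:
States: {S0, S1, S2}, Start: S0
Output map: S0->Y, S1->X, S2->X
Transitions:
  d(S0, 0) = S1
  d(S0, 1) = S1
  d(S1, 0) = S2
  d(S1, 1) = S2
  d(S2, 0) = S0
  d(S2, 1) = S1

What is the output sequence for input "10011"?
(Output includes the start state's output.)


Start: S0 (output Y)
  --1--> S1 (output X)
  --0--> S2 (output X)
  --0--> S0 (output Y)
  --1--> S1 (output X)
  --1--> S2 (output X)

"YXXYXX"


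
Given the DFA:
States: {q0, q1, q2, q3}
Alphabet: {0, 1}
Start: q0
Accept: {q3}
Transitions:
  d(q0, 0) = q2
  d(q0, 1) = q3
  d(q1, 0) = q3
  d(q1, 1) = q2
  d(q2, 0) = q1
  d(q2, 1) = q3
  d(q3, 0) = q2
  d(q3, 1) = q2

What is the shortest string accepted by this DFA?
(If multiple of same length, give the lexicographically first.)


BFS by string length (lex-first path to each state shown):
  len 0: q0<-""
  len 1: q2<-"0", q3<-"1"
Found accept state at length 1.

"1"


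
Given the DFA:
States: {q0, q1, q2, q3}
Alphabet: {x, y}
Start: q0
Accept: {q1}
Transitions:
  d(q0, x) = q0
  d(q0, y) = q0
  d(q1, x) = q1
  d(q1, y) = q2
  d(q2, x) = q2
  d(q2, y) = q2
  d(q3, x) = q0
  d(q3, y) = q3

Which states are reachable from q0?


BFS from q0:
  layer 0: {q0}

{q0}


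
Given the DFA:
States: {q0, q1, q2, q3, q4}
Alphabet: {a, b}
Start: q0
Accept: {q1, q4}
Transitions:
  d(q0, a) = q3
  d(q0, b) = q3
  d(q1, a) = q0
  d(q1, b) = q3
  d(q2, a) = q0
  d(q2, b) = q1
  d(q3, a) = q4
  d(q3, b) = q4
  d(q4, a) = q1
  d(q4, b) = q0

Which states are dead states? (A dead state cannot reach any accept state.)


Forward reachability from each state:
  q0 -> reaches accept state q1 (live)
  q1 -> reaches accept state q1 (live)
  q2 -> reaches accept state q1 (live)
  q3 -> reaches accept state q1 (live)
  q4 -> reaches accept state q1 (live)

None (all states can reach an accept state)


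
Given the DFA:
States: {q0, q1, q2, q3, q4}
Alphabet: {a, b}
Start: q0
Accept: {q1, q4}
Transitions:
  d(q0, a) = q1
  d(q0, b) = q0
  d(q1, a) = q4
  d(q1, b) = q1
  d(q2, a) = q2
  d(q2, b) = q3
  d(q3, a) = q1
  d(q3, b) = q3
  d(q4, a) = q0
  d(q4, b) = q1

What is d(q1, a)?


Looking up transition d(q1, a)

q4


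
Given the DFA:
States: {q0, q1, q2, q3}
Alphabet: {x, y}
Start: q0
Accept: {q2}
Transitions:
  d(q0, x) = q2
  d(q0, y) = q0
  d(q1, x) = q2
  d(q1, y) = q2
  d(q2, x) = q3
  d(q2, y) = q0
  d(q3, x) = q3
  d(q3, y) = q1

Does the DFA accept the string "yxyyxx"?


Trace: q0 -> q0 -> q2 -> q0 -> q0 -> q2 -> q3
Final state: q3
Accept states: {q2}

No, rejected (final state q3 is not an accept state)


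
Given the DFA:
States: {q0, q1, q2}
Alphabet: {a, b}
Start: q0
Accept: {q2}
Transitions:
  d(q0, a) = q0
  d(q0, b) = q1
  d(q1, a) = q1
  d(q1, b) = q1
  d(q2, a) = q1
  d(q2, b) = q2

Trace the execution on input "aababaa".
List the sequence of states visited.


Input: aababaa
d(q0, a) = q0
d(q0, a) = q0
d(q0, b) = q1
d(q1, a) = q1
d(q1, b) = q1
d(q1, a) = q1
d(q1, a) = q1


q0 -> q0 -> q0 -> q1 -> q1 -> q1 -> q1 -> q1


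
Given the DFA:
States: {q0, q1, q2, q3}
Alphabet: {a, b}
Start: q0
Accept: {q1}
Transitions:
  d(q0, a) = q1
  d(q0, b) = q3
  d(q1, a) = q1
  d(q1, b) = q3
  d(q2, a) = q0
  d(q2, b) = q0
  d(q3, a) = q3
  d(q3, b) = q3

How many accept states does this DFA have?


Accept states listed: {q1}
Counting: q1(1)

1


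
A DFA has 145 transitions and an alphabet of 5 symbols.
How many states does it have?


Each state has exactly one transition per symbol.
states = transitions / |alphabet| = 145 / 5 = 29

29


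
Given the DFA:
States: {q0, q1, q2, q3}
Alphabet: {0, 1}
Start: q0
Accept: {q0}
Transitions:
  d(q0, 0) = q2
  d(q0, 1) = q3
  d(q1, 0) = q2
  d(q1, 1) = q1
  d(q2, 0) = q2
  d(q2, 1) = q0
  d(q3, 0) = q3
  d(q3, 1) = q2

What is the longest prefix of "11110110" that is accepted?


Run the DFA, marking each prefix where the state is accepting:
  "" -> q0 [accept]
  "1" -> q3 [reject]
  "11" -> q2 [reject]
  "111" -> q0 [accept]
  "1111" -> q3 [reject]
  "11110" -> q3 [reject]
  "111101" -> q2 [reject]
  "1111011" -> q0 [accept]
  "11110110" -> q2 [reject]

"1111011"


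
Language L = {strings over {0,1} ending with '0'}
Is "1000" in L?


last symbol = '0'

Yes, "1000" is in L


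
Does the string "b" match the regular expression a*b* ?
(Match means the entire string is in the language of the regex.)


|string| = 1; first = 'b'; last = 'b'

Yes, "b" matches a*b*
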